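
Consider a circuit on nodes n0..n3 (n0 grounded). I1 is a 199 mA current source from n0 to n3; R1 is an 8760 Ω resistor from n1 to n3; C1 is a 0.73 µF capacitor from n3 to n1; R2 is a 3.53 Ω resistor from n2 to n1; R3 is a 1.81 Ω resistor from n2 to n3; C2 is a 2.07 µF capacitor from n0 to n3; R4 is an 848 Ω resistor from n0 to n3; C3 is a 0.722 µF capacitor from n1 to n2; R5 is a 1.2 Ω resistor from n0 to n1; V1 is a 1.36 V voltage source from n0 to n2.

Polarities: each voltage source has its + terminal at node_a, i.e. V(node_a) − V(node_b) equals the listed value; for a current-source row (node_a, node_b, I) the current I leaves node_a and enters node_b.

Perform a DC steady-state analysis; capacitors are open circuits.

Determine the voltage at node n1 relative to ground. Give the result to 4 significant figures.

Apply KCL at each of the 3 non-ground nodes and solve the resulting linear system.
Node n1: branches {R1, C1, R2, C3, R5} → V_1 = -0.3451
Node n2: branches {R2, R3, C3, V1} → V_2 = -1.360
Node n3: branches {I1, R1, C1, R3, C2, R4} → V_3 = -0.9975
Source currents: i(V1)=-0.4878

-0.3451 V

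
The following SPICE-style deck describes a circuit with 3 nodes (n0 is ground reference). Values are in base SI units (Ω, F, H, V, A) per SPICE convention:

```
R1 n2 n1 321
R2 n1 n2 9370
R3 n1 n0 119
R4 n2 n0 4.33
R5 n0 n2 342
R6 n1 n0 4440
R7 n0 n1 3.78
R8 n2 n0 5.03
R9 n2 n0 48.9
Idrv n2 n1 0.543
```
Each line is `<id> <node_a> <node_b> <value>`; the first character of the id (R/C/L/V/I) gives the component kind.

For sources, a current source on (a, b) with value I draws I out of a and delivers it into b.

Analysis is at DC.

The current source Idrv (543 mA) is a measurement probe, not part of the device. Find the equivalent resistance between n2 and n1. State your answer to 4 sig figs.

Apply KCL at each of the 2 non-ground nodes and solve the resulting linear system.
Node n1: branches {R1, R2, R3, R6, R7, Idrv} → V_1 = 1.951
Node n2: branches {R1, R2, R4, R5, R8, R9, Idrv} → V_2 = -1.176

R_eq = 5.759 Ω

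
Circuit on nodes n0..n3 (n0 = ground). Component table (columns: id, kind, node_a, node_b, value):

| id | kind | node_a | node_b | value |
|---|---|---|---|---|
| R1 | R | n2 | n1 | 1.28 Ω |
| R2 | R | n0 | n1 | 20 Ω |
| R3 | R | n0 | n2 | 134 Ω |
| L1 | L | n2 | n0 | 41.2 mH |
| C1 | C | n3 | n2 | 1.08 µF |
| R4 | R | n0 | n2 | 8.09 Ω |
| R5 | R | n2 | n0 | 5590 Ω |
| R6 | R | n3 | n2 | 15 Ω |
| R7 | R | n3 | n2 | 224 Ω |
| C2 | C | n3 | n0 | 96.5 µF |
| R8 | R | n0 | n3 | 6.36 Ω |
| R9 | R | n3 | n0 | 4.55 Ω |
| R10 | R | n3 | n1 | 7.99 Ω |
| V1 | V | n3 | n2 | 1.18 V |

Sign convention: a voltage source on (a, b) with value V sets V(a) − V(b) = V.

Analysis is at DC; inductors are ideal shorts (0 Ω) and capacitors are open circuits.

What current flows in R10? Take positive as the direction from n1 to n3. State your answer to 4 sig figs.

Apply KCL at each of the 3 non-ground nodes and solve the resulting linear system.
Node n1: branches {R1, R2, R10} → V_1 = 0.1544
Node n2: branches {R1, R3, L1, C1, R4, R5, R6, R7, V1} → V_2 = 0.000
Node n3: branches {C1, R6, R7, C2, R8, R9, R10, V1} → V_3 = 1.180
Source currents: i(L1)=-0.4526, i(V1)=-0.6572

-0.1284 A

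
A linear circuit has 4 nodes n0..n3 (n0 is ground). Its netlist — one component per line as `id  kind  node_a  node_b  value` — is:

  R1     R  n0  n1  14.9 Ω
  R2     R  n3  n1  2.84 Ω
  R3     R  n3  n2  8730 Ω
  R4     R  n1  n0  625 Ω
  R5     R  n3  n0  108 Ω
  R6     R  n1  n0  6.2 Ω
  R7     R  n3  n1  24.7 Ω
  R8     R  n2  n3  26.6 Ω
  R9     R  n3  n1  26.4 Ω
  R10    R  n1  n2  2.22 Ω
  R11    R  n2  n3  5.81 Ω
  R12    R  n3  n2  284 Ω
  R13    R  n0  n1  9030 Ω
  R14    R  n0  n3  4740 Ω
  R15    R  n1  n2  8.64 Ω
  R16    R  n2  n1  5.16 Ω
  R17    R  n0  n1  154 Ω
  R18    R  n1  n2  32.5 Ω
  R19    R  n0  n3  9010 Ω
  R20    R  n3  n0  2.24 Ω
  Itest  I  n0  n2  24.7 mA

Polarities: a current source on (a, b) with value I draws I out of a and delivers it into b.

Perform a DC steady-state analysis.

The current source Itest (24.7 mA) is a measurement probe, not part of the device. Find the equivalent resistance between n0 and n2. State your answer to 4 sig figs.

R_eq = 2.703 Ω

Apply KCL at each of the 3 non-ground nodes and solve the resulting linear system.
Node n1: branches {R1, R2, R4, R6, R7, R9, R10, R13, R15, R16, R17, R18} → V_1 = 0.04528
Node n2: branches {R3, R8, R10, R11, R12, R15, R16, R18, Itest} → V_2 = 0.06677
Node n3: branches {R2, R3, R5, R7, R8, R9, R11, R12, R14, R19, R20} → V_3 = 0.03067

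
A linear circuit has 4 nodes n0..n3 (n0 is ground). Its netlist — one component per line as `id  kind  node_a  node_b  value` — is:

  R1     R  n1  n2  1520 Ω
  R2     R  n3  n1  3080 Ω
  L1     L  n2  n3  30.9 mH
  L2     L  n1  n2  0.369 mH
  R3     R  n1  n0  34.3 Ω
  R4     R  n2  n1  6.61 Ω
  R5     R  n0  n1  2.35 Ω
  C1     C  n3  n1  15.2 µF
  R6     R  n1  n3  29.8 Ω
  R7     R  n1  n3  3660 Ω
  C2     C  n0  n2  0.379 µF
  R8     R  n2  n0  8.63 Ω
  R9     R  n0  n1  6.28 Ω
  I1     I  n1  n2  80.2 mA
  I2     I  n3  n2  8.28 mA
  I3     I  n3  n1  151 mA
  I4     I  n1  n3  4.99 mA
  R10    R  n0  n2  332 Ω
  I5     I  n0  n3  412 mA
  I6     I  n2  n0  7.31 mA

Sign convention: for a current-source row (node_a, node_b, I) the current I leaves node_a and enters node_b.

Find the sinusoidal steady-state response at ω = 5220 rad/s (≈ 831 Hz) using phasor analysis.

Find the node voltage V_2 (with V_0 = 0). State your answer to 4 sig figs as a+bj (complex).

Apply KCL at each of the 3 non-ground nodes and solve the resulting linear system.
Node n1: branches {R1, R2, L2, R3, R4, R5, C1, R6, R7, R9, I1, I3, I4} → V_1 = 0.5502+0.0002104j
Node n2: branches {R1, L1, L2, R4, C2, R8, I1, I2, R10, I6} → V_2 = 0.5628-0.01045j
Node n3: branches {R2, L1, C1, R6, R7, I2, I3, I4, I5} → V_3 = 1.900-2.892j

0.5628-0.01045j V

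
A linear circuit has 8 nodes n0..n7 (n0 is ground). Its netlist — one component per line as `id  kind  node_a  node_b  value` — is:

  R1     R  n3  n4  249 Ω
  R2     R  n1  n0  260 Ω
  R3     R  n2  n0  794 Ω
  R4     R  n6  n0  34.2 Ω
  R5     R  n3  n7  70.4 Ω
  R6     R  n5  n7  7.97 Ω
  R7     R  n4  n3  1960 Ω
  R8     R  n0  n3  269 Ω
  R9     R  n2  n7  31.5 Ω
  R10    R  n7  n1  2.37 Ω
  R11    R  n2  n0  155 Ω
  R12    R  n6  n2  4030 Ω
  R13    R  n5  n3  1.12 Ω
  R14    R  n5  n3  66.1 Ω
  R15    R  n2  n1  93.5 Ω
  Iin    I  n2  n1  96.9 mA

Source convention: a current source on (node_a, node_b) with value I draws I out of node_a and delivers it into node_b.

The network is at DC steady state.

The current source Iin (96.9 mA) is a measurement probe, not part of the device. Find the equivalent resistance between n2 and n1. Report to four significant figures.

R_eq = 22.82 Ω

Element admittances at DC:
  Y(R1) = 0.004016 S between n3,n4
  Y(R2) = 0.003846 S between n1,n0
  Y(R3) = 0.001259 S between n2,n0
  Y(R4) = 0.02924 S between n6,n0
  Y(R5) = 0.01420 S between n3,n7
  Y(R6) = 0.1255 S between n5,n7
  Y(R7) = 0.0005102 S between n4,n3
  Y(R8) = 0.003717 S between n0,n3
  Y(R9) = 0.03175 S between n2,n7
  Y(R10) = 0.4219 S between n7,n1
  Y(R11) = 0.006452 S between n2,n0
  Y(R12) = 0.0002481 S between n6,n2
  Y(R13) = 0.8929 S between n5,n3
  Y(R14) = 0.01513 S between n5,n3
  Y(R15) = 0.01070 S between n2,n1
  Iin: injects 0.0969 A into n1 (from n2)
Assemble and solve the 7×7 MNA system:
  V(n1)=1.180  V(n2)=-1.032  V(n3)=0.9875  V(n4)=0.9875  V(n5)=0.9911  V(n6)=-0.008681  V(n7)=1.017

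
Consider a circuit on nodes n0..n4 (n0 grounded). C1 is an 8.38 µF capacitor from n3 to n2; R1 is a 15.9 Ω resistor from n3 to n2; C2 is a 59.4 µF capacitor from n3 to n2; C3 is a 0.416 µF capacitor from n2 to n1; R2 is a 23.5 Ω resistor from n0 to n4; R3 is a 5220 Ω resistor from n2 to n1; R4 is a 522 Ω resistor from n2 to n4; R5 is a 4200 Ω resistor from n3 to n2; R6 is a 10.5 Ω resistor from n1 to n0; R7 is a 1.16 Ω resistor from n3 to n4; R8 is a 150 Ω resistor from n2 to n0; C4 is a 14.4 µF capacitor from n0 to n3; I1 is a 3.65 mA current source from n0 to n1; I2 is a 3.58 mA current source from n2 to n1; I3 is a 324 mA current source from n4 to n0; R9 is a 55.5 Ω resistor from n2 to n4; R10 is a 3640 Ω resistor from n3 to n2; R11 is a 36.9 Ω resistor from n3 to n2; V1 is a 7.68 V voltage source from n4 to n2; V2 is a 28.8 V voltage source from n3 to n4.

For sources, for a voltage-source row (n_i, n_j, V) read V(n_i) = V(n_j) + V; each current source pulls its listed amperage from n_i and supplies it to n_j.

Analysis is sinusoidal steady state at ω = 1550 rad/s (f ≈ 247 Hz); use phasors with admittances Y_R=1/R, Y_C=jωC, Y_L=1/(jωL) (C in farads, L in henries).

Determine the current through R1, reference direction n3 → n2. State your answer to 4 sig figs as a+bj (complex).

2.294+0.000j A

MNA unknowns: 4 node voltages V₁..V_4 plus 2 source currents (V1, V2)
C1: Y=0.000+0.01299j on G[3,2]
R1: Y=0.06289+0.000j on G[3,2]
C2: Y=0.000+0.09207j on G[3,2]
C3: Y=0.000+0.0006448j on G[2,1]
R2: Y=0.04255+0.000j on G[0,4]
R3: Y=0.0001916+0.000j on G[2,1]
R4: Y=0.001916+0.000j on G[2,4]
R5: Y=0.0002381+0.000j on G[3,2]
R6: Y=0.09524+0.000j on G[1,0]
R7: Y=0.8621+0.000j on G[3,4]
R8: Y=0.006667+0.000j on G[2,0]
C4: Y=0.000+0.02232j on G[0,3]
I1: z[0]−=0.00365, z[1]+=0.00365
I2: z[2]−=0.00358, z[1]+=0.00358
I3: z[4]−=0.324, z[0]+=0.324
R9: Y=0.01802+0.000j on G[2,4]
R10: Y=0.0002747+0.000j on G[3,2]
R11: Y=0.02710+0.000j on G[3,2]
V1: row V4−V2=7.68, i_V1 at 4,2
V2: row V3−V4=28.8, i_V2 at 3,4
solve → V1=0.09772-0.1338j, V2=-17.19-8.490j, V3=19.29-8.490j, V4=-9.507-8.490j
aux → i_V1=-3.564-3.902j, i_V2=-28.32-4.263j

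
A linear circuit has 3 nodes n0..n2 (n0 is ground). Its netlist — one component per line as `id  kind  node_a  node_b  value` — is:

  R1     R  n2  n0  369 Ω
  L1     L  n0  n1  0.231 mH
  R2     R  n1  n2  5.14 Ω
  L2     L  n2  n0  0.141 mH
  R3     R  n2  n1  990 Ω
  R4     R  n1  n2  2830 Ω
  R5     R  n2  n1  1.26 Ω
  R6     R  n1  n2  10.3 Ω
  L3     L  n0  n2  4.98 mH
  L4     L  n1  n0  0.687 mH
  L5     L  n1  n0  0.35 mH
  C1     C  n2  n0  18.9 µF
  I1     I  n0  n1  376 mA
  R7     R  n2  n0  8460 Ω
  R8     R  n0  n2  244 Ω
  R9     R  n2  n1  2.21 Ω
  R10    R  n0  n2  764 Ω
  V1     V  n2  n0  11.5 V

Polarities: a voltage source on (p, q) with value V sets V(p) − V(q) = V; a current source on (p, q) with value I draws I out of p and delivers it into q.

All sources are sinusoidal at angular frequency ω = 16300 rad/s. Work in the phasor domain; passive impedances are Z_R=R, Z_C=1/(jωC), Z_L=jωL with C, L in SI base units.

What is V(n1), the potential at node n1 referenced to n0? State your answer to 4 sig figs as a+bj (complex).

Element admittances at ω=16300 rad/s:
  Y(R1) = 0.002710+0.000j S between n2,n0
  Y(L1) = 0.000-0.2656j S between n0,n1
  Y(R2) = 0.1946+0.000j S between n1,n2
  Y(L2) = 0.000-0.4351j S between n2,n0
  Y(R3) = 0.001010+0.000j S between n2,n1
  Y(R4) = 0.0003534+0.000j S between n1,n2
  Y(R5) = 0.7937+0.000j S between n2,n1
  Y(R6) = 0.09709+0.000j S between n1,n2
  Y(L3) = 0.000-0.01232j S between n0,n2
  Y(L4) = 0.000-0.08930j S between n1,n0
  Y(L5) = 0.000-0.1753j S between n1,n0
  Y(C1) = 0.000+0.3081j S between n2,n0
  I1: injects 0.376 A into n1 (from n0)
  Y(R7) = 0.0001182+0.000j S between n2,n0
  Y(R8) = 0.004098+0.000j S between n0,n2
  Y(R9) = 0.4525+0.000j S between n2,n1
  Y(R10) = 0.001309+0.000j S between n0,n2
  V1: constraint V(n2)−V(n0) = 11.5
Assemble and solve the 3×3 MNA system:
  V(n1)=10.50+3.616j  V(n2)=11.50+0.000j
  i(V1)=-1.636+7.169j

10.50+3.616j V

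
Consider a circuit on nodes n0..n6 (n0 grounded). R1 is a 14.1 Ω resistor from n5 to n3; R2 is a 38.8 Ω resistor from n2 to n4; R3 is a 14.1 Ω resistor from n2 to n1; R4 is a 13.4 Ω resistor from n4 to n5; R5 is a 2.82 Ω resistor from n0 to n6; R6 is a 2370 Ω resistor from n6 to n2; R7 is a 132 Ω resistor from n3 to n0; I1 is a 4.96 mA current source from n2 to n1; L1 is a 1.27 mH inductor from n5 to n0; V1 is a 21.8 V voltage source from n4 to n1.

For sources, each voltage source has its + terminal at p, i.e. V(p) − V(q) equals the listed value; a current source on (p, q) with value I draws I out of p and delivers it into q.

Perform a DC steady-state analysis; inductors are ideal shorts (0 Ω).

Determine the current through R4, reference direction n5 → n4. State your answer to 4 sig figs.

MNA unknowns: 6 node voltages V₁..V_6 plus 2 source currents (L1, V1)
R1: Y=0.07092 on G[5,3]
R2: Y=0.02577 on G[2,4]
R3: Y=0.07092 on G[2,1]
R4: Y=0.07463 on G[4,5]
R5: Y=0.3546 on G[0,6]
R6: Y=0.0004219 on G[6,2]
R7: Y=0.007576 on G[3,0]
I1: z[2]−=0.00496, z[1]+=0.00496
L1: row V5−V0=0, i_L1 at 5,0
V1: row V4−V1=21.8, i_V1 at 4,1
solve → V1=-21.71, V2=-15.88, V3=0.000, V4=0.08969, V5=0.000, V6=-0.01887
aux → i_L1=0.006693, i_V1=-0.4183

-0.006693 A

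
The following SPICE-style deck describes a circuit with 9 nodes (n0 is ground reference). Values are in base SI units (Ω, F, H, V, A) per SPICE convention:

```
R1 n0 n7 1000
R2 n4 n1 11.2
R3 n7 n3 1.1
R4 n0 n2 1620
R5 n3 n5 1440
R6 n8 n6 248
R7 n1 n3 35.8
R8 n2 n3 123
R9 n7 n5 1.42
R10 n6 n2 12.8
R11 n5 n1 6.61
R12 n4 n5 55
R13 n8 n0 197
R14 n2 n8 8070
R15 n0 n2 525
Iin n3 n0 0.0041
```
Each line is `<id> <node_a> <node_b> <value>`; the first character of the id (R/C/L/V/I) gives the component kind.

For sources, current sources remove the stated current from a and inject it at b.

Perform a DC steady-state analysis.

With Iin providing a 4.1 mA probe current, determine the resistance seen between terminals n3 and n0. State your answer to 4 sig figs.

MNA unknowns: 8 node voltages V₁..V_8
R1: Y=0.001000 on G[0,7]
R2: Y=0.08929 on G[4,1]
R3: Y=0.9091 on G[7,3]
R4: Y=0.0006173 on G[0,2]
R5: Y=0.0006944 on G[3,5]
R6: Y=0.004032 on G[8,6]
R7: Y=0.02793 on G[1,3]
R8: Y=0.008130 on G[2,3]
R9: Y=0.7042 on G[7,5]
R10: Y=0.07812 on G[6,2]
R11: Y=0.1513 on G[5,1]
R12: Y=0.01818 on G[4,5]
R13: Y=0.005076 on G[8,0]
R14: Y=0.0001239 on G[2,8]
R15: Y=0.001905 on G[0,2]
Iin: z[3]−=0.0041, z[0]+=0.0041
solve → V1=-1.025, V2=-0.6479, V3=-1.026, V4=-1.025, V5=-1.025, V6=-0.6300, V7=-1.025, V8=-0.2839

R_eq = 250.3 Ω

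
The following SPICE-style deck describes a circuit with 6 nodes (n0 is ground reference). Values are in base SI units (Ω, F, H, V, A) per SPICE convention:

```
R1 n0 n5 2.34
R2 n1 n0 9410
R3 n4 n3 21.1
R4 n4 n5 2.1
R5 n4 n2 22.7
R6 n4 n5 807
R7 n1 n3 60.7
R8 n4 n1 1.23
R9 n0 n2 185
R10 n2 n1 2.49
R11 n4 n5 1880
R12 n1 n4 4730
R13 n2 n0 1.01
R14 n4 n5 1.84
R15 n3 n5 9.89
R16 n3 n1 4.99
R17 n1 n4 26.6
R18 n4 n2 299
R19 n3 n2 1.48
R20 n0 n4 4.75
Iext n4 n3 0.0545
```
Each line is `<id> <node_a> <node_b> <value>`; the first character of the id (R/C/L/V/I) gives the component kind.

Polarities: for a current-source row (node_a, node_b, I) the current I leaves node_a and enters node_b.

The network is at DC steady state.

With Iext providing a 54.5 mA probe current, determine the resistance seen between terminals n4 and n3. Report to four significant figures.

MNA unknowns: 5 node voltages V₁..V_5
R1: Y=0.4274 on G[0,5]
R2: Y=0.0001063 on G[1,0]
R3: Y=0.04739 on G[4,3]
R4: Y=0.4762 on G[4,5]
R5: Y=0.04405 on G[4,2]
R6: Y=0.001239 on G[4,5]
R7: Y=0.01647 on G[1,3]
R8: Y=0.8130 on G[4,1]
R9: Y=0.005405 on G[0,2]
R10: Y=0.4016 on G[2,1]
R11: Y=0.0005319 on G[4,5]
R12: Y=0.0002114 on G[1,4]
R13: Y=0.9901 on G[2,0]
R14: Y=0.5435 on G[4,5]
R15: Y=0.1011 on G[3,5]
R16: Y=0.2004 on G[3,1]
R17: Y=0.03759 on G[1,4]
R18: Y=0.003344 on G[4,2]
R19: Y=0.6757 on G[3,2]
R20: Y=0.2105 on G[0,4]
Iext: z[4]−=0.0545, z[3]+=0.0545
solve → V1=-0.007821, V2=0.01608, V3=0.05760, V4=-0.03578, V5=-0.01982

R_eq = 1.713 Ω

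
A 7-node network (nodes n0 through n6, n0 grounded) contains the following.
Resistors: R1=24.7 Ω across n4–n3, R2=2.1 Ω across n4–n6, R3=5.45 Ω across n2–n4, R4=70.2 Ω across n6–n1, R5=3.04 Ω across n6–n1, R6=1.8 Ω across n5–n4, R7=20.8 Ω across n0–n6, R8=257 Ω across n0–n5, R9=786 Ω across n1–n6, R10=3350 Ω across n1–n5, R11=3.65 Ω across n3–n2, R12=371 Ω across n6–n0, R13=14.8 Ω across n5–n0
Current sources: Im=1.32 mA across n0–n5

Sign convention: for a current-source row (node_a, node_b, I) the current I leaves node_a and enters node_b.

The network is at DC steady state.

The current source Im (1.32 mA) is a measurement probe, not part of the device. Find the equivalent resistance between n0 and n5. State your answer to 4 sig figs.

R_eq = 8.784 Ω

Apply KCL at each of the 6 non-ground nodes and solve the resulting linear system.
Node n1: branches {R4, R5, R9, R10} → V_1 = 0.009682
Node n2: branches {R3, R11} → V_2 = 0.01071
Node n3: branches {R1, R11} → V_3 = 0.01071
Node n4: branches {R1, R2, R3, R6} → V_4 = 0.01071
Node n5: branches {R6, R8, R10, R13, Im} → V_5 = 0.01159
Node n6: branches {R2, R4, R5, R7, R9, R12} → V_6 = 0.009680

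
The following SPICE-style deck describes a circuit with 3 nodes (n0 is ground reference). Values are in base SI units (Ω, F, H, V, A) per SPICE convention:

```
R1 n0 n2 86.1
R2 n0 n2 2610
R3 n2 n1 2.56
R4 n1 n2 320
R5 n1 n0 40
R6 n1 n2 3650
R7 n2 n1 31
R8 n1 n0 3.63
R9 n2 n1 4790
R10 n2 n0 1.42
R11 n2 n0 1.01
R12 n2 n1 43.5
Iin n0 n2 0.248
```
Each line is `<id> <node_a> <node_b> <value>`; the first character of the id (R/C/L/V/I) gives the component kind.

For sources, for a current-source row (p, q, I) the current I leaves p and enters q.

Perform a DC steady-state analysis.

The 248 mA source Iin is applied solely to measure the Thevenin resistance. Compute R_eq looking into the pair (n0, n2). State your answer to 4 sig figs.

Apply KCL at each of the 2 non-ground nodes and solve the resulting linear system.
Node n1: branches {R3, R4, R5, R6, R7, R8, R9, R12} → V_1 = 0.07879
Node n2: branches {R1, R2, R3, R4, R6, R7, R9, R10, R11, R12, Iin} → V_2 = 0.1315

R_eq = 0.5301 Ω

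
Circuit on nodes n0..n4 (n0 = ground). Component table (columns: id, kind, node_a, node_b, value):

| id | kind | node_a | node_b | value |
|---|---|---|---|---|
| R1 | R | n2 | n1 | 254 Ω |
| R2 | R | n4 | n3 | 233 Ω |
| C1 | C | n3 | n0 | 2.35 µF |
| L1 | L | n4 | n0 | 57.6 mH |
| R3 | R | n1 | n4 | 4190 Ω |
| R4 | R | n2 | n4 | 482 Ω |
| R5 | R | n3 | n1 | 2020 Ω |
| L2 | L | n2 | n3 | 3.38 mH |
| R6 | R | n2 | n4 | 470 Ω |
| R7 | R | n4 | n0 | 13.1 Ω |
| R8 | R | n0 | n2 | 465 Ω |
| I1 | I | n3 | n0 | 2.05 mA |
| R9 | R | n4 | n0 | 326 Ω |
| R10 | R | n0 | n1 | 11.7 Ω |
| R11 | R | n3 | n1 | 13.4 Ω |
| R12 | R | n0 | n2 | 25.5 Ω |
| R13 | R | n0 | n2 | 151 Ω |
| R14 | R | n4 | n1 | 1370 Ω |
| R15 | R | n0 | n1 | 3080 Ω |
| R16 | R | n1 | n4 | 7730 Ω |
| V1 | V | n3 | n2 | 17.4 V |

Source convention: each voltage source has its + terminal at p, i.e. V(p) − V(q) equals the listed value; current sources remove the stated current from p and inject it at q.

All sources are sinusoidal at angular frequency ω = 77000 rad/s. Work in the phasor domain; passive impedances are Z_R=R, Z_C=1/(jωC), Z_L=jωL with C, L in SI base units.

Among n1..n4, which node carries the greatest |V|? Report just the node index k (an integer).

2

Apply KCL at each of the 4 non-ground nodes and solve the resulting linear system.
Node n1: branches {R1, R3, R5, R10, R11, R14, R15, R16} → V_1 = 0.6074-1.914j
Node n2: branches {R1, R4, L2, R6, R8, R12, R13, V1} → V_2 = -15.25-4.012j
Node n3: branches {R2, C1, R5, L2, I1, R11, V1} → V_3 = 2.150-4.012j
Node n4: branches {R2, L1, R3, R4, R6, R7, R9, R14, R16} → V_4 = -0.6079-0.4081j
Source currents: i(V1)=-0.8558-0.1491j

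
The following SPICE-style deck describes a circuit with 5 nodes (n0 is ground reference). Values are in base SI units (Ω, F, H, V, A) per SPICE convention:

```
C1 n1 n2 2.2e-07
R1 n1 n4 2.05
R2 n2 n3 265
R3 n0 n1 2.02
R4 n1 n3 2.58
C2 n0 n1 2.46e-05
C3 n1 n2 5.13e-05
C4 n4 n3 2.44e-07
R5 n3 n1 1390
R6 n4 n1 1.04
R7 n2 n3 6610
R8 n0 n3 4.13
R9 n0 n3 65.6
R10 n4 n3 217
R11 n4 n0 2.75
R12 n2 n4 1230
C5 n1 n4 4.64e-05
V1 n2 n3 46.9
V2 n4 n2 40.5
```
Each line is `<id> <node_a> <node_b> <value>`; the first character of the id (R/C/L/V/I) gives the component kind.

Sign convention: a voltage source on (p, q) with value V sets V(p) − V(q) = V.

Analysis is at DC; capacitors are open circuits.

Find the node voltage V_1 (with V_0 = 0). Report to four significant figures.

Element admittances at DC:
  Y(C1) = 0.000 S between n1,n2
  Y(R1) = 0.4878 S between n1,n4
  Y(R2) = 0.003774 S between n2,n3
  Y(R3) = 0.4950 S between n0,n1
  Y(R4) = 0.3876 S between n1,n3
  Y(C2) = 0.000 S between n0,n1
  Y(C3) = 0.000 S between n1,n2
  Y(C4) = 0.000 S between n4,n3
  Y(R5) = 0.0007194 S between n3,n1
  Y(R6) = 0.9615 S between n4,n1
  Y(R7) = 0.0001513 S between n2,n3
  Y(R8) = 0.2421 S between n0,n3
  Y(R9) = 0.01524 S between n0,n3
  Y(R10) = 0.004608 S between n4,n3
  Y(R11) = 0.3636 S between n4,n0
  Y(R12) = 0.0008130 S between n2,n4
  Y(C5) = 0.000 S between n1,n4
  V1: constraint V(n2)−V(n3) = 46.9
  V2: constraint V(n4)−V(n2) = 40.5
Assemble and solve the 6×6 MNA system:
  V(n1)=8.591  V(n2)=-11.13  V(n3)=-58.03  V(n4)=29.37
  i(V1)=-41.39  i(V2)=-41.24

8.591 V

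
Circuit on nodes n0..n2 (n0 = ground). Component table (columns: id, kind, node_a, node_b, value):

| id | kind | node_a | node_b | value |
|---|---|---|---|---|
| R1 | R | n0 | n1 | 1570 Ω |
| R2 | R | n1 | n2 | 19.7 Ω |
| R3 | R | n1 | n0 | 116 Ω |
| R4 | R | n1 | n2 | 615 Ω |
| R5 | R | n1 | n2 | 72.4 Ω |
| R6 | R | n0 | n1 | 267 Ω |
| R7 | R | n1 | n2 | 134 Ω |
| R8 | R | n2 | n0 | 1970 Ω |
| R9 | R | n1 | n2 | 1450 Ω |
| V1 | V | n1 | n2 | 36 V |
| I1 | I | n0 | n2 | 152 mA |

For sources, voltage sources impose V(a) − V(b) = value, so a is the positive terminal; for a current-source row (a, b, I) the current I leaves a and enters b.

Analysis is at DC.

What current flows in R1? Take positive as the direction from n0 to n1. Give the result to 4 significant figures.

Apply KCL at each of the 2 non-ground nodes and solve the resulting linear system.
Node n1: branches {R1, R2, R3, R4, R5, R6, R7, R9, V1} → V_1 = 12.60
Node n2: branches {R2, R4, R5, R7, R8, R9, V1, I1} → V_2 = -23.40
Source currents: i(V1)=-2.841

-0.008027 A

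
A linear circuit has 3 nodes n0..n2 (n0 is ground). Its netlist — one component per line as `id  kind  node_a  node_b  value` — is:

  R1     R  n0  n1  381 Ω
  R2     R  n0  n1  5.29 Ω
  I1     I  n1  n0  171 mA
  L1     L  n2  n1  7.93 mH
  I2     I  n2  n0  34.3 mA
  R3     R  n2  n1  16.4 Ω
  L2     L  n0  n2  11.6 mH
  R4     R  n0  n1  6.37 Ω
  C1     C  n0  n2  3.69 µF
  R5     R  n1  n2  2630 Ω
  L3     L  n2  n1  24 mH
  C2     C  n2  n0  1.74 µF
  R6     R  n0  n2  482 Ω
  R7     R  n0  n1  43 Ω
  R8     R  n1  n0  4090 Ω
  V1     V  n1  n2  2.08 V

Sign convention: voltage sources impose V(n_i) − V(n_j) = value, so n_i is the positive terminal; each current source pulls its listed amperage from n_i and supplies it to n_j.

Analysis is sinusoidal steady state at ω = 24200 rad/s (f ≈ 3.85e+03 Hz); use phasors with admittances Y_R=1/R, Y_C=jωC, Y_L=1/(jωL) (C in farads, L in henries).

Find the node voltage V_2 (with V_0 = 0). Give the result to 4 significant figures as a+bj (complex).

-2.344+0.8006j V

Apply KCL at each of the 2 non-ground nodes and solve the resulting linear system.
Node n1: branches {R1, R2, I1, L1, R3, R4, R5, L3, R7, R8, V1} → V_1 = -0.2636+0.8006j
Node n2: branches {L1, I2, R3, L2, C1, R5, L3, C2, R6, V1} → V_2 = -2.344+0.8006j
Source currents: i(V1)=-0.2005-0.2835j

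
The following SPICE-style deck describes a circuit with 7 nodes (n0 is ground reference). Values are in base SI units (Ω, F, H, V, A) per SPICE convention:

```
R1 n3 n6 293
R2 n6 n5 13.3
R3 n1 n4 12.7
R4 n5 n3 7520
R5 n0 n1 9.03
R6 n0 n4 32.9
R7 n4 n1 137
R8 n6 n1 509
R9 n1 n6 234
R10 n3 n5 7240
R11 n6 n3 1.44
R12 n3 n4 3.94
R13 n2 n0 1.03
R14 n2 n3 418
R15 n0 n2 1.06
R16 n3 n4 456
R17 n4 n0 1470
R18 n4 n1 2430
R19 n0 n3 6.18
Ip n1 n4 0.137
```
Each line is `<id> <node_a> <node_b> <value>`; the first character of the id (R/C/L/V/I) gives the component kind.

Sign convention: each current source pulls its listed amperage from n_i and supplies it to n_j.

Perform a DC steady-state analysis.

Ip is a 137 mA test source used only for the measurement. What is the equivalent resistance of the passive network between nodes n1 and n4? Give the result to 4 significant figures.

R_eq = 6.641 Ω

Apply KCL at each of the 6 non-ground nodes and solve the resulting linear system.
Node n1: branches {R3, R5, R7, R8, R9, R18, Ip} → V_1 = -0.4859
Node n2: branches {R13, R14, R15} → V_2 = 0.0003089
Node n3: branches {R1, R4, R10, R11, R12, R14, R16, R19} → V_3 = 0.2475
Node n4: branches {R3, R6, R7, R12, R16, R17, R18, Ip} → V_4 = 0.4239
Node n5: branches {R2, R4, R10} → V_5 = 0.2410
Node n6: branches {R1, R2, R8, R9, R11} → V_6 = 0.2410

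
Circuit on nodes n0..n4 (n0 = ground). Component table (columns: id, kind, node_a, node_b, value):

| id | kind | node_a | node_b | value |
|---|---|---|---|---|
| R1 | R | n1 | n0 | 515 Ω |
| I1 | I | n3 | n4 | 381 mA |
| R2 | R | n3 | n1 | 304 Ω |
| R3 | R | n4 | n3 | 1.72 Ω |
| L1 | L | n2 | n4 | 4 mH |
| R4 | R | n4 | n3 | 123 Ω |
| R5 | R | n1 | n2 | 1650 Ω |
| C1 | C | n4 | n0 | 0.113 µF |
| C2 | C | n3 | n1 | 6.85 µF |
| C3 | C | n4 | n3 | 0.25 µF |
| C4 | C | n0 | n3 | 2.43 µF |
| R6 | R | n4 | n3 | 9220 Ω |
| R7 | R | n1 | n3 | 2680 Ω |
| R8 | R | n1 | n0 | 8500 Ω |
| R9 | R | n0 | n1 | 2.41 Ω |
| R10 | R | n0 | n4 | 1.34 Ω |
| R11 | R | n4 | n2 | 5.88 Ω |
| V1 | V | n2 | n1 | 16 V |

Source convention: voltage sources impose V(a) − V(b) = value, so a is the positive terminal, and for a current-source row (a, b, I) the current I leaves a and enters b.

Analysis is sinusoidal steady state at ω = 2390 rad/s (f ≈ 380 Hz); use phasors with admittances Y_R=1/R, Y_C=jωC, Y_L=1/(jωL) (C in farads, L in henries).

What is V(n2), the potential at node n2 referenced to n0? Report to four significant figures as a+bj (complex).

MNA unknowns: 4 node voltages V₁..V_4 plus 1 source current (V1)
R1: Y=0.001942+0.000j on G[1,0]
I1: z[3]−=0.381, z[4]+=0.381
R2: Y=0.003289+0.000j on G[3,1]
R3: Y=0.5814+0.000j on G[4,3]
L1: Y=0.000-0.1046j on G[2,4]
R4: Y=0.008130+0.000j on G[4,3]
R5: Y=0.0006061+0.000j on G[1,2]
C1: Y=0.000+0.0002701j on G[4,0]
C2: Y=0.000+0.01637j on G[3,1]
C3: Y=0.000+0.0005975j on G[4,3]
C4: Y=0.000+0.005808j on G[0,3]
R6: Y=0.0001085+0.000j on G[4,3]
R7: Y=0.0003731+0.000j on G[1,3]
R8: Y=0.0001176+0.000j on G[1,0]
R9: Y=0.4149+0.000j on G[0,1]
R10: Y=0.7463+0.000j on G[0,4]
R11: Y=0.1701+0.000j on G[4,2]
V1: row V2−V1=16, i_V1 at 2,1
solve → V1=-4.272+1.558j, V2=11.73+1.558j, V3=1.613-1.046j, V4=2.378-0.8838j
aux → i_V1=-1.855+0.5628j

11.73+1.558j V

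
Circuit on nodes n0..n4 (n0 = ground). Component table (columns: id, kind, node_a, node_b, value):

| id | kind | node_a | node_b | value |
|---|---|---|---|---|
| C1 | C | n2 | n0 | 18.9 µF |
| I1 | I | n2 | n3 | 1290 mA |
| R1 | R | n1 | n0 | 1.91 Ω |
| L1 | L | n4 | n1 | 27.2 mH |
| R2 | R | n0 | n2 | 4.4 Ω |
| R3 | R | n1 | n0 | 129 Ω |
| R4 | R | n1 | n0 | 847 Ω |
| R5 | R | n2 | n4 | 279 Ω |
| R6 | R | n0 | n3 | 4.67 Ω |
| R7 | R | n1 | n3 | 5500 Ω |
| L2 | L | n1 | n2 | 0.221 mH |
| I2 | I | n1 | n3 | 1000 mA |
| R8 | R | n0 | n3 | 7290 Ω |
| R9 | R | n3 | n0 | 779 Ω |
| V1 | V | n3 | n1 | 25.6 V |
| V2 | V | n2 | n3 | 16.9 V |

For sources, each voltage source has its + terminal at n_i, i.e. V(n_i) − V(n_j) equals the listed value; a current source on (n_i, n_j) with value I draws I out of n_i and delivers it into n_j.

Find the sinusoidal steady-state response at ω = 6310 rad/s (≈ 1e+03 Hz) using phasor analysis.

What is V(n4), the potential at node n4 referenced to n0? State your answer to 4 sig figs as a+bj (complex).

Apply KCL at each of the 4 non-ground nodes and solve the resulting linear system.
Node n1: branches {R1, L1, R3, R4, R7, L2, I2, V1} → V_1 = -15.96-3.245j
Node n2: branches {C1, I1, R2, R5, L2, V2} → V_2 = 26.54-3.245j
Node n3: branches {I1, R6, R7, I2, R8, R9, V1, V2} → V_3 = 9.642-3.245j
Node n4: branches {L1, R5} → V_4 = -4.290+15.72j
Source currents: i(V1)=-7.613+28.82j, i(V2)=-7.820+28.12j

-4.290+15.72j V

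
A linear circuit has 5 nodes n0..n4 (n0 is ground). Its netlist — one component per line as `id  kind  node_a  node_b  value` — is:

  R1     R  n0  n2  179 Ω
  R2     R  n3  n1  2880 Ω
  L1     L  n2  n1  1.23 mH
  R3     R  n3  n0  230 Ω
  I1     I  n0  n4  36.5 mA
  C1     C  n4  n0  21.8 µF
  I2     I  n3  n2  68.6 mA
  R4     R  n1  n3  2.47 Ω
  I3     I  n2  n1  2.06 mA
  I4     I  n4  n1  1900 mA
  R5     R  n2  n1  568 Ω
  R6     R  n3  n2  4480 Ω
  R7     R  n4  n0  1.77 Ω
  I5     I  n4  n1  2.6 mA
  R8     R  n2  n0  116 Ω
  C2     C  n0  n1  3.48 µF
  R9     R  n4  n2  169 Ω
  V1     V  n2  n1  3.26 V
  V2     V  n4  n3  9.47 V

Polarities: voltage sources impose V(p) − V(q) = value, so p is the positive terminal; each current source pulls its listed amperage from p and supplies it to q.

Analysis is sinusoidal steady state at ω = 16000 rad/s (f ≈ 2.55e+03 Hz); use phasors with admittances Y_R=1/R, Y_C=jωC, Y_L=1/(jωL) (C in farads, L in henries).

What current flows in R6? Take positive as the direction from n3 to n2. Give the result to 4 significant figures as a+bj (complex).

-0.001845-0.0001192j A

Apply KCL at each of the 4 non-ground nodes and solve the resulting linear system.
Node n1: branches {R2, L1, R4, I3, I4, R5, I5, C2, V1} → V_1 = -4.126+0.7130j
Node n2: branches {R1, L1, I2, I3, R5, R6, R8, R9, V1} → V_2 = -0.8665+0.7130j
Node n3: branches {R2, R3, I2, R4, R6, V2} → V_3 = -9.133+0.1790j
Node n4: branches {I1, C1, I4, R7, I5, R9, V2} → V_4 = 0.3375+0.1790j
Source currents: i(V1)=0.07839+0.1522j, i(V2)=-2.001-0.2157j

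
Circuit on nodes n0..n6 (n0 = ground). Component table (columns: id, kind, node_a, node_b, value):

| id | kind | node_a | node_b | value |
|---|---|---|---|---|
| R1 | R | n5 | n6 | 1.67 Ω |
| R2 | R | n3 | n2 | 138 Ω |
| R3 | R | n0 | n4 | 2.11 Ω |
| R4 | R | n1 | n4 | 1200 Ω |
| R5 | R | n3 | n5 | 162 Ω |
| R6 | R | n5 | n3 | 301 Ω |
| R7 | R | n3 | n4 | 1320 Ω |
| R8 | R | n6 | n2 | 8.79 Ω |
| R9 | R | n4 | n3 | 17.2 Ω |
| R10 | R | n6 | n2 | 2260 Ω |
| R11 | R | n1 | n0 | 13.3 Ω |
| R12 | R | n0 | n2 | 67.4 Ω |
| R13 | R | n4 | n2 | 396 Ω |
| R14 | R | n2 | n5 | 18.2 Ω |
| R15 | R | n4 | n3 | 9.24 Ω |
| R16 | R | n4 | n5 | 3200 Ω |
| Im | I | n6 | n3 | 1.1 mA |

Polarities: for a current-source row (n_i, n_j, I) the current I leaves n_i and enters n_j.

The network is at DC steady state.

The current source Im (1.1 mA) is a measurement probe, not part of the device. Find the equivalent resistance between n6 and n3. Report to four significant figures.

Element admittances at DC:
  Y(R1) = 0.5988 S between n5,n6
  Y(R2) = 0.007246 S between n3,n2
  Y(R3) = 0.4739 S between n0,n4
  Y(R4) = 0.0008333 S between n1,n4
  Y(R5) = 0.006173 S between n3,n5
  Y(R6) = 0.003322 S between n5,n3
  Y(R7) = 0.0007576 S between n3,n4
  Y(R8) = 0.1138 S between n6,n2
  Y(R9) = 0.05814 S between n4,n3
  Y(R10) = 0.0004425 S between n6,n2
  Y(R11) = 0.07519 S between n1,n0
  Y(R12) = 0.01484 S between n0,n2
  Y(R13) = 0.002525 S between n4,n2
  Y(R14) = 0.05495 S between n2,n5
  Y(R15) = 0.1082 S between n4,n3
  Y(R16) = 0.0003125 S between n4,n5
  Im: injects 0.0011 A into n3 (from n6)
Assemble and solve the 6×6 MNA system:
  V(n1)=9.894e-06  V(n2)=-0.02888  V(n3)=0.003980  V(n4)=0.0009026  V(n5)=-0.03263  V(n6)=-0.03357

R_eq = 34.14 Ω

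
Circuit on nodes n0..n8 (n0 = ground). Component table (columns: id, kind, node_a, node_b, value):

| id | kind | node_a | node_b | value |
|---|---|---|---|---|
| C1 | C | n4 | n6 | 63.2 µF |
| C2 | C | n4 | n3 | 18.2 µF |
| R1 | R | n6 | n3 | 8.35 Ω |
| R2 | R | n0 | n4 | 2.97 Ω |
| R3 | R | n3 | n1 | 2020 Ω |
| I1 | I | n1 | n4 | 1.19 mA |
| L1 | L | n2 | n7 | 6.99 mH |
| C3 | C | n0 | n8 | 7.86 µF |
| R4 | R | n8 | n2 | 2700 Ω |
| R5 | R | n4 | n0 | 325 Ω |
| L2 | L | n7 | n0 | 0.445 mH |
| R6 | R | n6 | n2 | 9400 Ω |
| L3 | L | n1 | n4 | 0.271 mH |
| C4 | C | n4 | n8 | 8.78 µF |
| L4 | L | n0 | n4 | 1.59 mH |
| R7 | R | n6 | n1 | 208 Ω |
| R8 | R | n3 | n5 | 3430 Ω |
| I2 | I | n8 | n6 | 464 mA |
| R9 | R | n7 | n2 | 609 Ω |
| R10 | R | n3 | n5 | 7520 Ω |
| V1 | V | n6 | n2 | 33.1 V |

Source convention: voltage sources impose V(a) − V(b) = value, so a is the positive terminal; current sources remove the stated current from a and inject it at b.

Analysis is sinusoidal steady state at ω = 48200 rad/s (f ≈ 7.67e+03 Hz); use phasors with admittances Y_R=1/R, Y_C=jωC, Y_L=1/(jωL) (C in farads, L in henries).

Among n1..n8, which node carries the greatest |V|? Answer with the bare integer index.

MNA unknowns: 8 node voltages V₁..V_8 plus 1 source current (V1)
C1: Y=0.000+3.046j on G[4,6]
C2: Y=0.000+0.8772j on G[4,3]
R1: Y=0.1198+0.000j on G[6,3]
R2: Y=0.3367+0.000j on G[0,4]
R3: Y=0.0004950+0.000j on G[3,1]
I1: z[1]−=0.00119, z[4]+=0.00119
L1: Y=0.000-0.002968j on G[2,7]
C3: Y=0.000+0.3789j on G[0,8]
R4: Y=0.0003704+0.000j on G[8,2]
R5: Y=0.003077+0.000j on G[4,0]
L2: Y=0.000-0.04662j on G[7,0]
R6: Y=0.0001064+0.000j on G[6,2]
L3: Y=0.000-0.07656j on G[1,4]
C4: Y=0.000+0.4232j on G[4,8]
L4: Y=0.000-0.01305j on G[0,4]
R7: Y=0.004808+0.000j on G[6,1]
R8: Y=0.0002915+0.000j on G[3,5]
I2: z[8]−=0.464, z[6]+=0.464
R9: Y=0.001642+0.000j on G[7,2]
R10: Y=0.0001330+0.000j on G[3,5]
V1: row V6−V2=33.1, i_V1 at 6,2
solve → V1=0.5158-0.5651j, V2=-32.62-0.7198j, V3=0.4827-0.5474j, V4=0.5062-0.5473j, V5=0.4827-0.5474j, V6=0.4833-0.7198j, V7=-1.963-1.058j, V8=0.2666+0.3049j
aux → i_V1=-0.06503+0.09116j

2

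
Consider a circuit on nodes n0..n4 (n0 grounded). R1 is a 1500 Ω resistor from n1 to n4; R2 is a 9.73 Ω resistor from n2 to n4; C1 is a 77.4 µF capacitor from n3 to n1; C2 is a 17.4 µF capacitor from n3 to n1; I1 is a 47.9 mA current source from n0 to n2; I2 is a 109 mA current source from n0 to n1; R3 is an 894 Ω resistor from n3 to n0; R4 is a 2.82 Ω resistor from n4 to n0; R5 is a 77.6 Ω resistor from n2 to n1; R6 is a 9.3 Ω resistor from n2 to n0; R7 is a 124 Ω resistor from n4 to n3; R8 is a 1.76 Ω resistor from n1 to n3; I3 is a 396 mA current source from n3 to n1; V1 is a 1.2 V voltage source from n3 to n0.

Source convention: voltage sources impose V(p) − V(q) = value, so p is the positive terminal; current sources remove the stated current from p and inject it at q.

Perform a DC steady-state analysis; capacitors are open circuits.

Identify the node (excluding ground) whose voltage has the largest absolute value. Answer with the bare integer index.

1

Apply KCL at each of the 4 non-ground nodes and solve the resulting linear system.
Node n1: branches {R1, C1, C2, I2, R5, R8, I3} → V_1 = 2.049
Node n2: branches {R2, I1, R5, R6} → V_2 = 0.3827
Node n3: branches {C1, C2, R3, R7, R8, I3, V1} → V_3 = 1.200
Node n4: branches {R1, R2, R4, R7} → V_4 = 0.1081
Source currents: i(V1)=0.07609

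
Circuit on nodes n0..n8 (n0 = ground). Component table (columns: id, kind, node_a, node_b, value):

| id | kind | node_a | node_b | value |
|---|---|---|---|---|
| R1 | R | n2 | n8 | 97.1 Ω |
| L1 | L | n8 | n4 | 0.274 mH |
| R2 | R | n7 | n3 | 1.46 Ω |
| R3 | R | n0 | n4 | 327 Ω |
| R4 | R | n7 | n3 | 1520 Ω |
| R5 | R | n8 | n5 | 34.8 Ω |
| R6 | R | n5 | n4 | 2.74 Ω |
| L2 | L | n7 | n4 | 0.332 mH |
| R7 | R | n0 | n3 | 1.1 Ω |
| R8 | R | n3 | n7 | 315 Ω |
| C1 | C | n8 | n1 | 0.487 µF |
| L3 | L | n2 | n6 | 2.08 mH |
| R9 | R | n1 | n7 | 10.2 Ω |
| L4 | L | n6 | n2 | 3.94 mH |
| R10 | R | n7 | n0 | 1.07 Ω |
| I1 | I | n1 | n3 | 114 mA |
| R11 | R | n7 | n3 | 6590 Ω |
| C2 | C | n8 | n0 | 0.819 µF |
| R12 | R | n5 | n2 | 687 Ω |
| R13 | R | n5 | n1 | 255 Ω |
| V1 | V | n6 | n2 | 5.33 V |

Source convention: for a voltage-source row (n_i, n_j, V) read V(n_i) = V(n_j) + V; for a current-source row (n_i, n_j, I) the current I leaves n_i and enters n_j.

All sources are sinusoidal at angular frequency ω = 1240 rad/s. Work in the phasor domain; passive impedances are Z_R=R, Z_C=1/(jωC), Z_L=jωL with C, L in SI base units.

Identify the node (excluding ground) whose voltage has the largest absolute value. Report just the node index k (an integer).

6

Apply KCL at each of the 8 non-ground nodes and solve the resulting linear system.
Node n1: branches {C1, R9, I1, R13} → V_1 = -1.167+0.006604j
Node n2: branches {R1, L3, L4, R12, V1} → V_2 = -0.04971-0.001782j
Node n3: branches {R2, R4, R7, R8, I1, R11} → V_3 = 0.05031+1.763e-05j
Node n4: branches {L1, R3, R6, L2} → V_4 = -0.04854-0.001689j
Node n5: branches {R5, R6, R12, R13} → V_5 = -0.05952-0.001616j
Node n6: branches {L3, L4, V1} → V_6 = 5.280-0.001782j
Node n7: branches {R2, R4, L2, R8, R9, R10, R11} → V_7 = -0.04878+4.089e-05j
Node n8: branches {R1, L1, R5, C1, C2} → V_8 = -0.04833-0.001806j
Source currents: i(V1)=0.000+3.157j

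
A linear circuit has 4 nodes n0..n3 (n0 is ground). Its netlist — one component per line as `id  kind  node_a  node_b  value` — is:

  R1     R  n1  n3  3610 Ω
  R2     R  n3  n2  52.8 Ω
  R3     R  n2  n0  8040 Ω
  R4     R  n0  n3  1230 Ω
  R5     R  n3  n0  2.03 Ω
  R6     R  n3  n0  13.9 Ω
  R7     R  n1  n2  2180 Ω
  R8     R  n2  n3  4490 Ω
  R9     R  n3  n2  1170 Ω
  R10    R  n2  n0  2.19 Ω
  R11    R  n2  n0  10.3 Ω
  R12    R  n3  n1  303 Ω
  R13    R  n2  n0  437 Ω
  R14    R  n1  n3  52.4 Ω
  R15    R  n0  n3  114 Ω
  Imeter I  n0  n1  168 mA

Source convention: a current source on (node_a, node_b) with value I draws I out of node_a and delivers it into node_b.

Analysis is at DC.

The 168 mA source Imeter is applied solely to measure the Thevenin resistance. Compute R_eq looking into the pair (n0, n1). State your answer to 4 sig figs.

R_eq = 44.87 Ω

Element admittances at DC:
  Y(R1) = 0.0002770 S between n1,n3
  Y(R2) = 0.01894 S between n3,n2
  Y(R3) = 0.0001244 S between n2,n0
  Y(R4) = 0.0008130 S between n0,n3
  Y(R5) = 0.4926 S between n3,n0
  Y(R6) = 0.07194 S between n3,n0
  Y(R7) = 0.0004587 S between n1,n2
  Y(R8) = 0.0002227 S between n2,n3
  Y(R9) = 0.0008547 S between n3,n2
  Y(R10) = 0.4566 S between n2,n0
  Y(R11) = 0.09709 S between n2,n0
  Y(R12) = 0.003300 S between n3,n1
  Y(R13) = 0.002288 S between n2,n0
  Y(R14) = 0.01908 S between n1,n3
  Y(R15) = 0.008772 S between n0,n3
  Imeter: injects 0.168 A into n1 (from n0)
Assemble and solve the 3×3 MNA system:
  V(n1)=7.539  V(n2)=0.01563  V(n3)=0.2775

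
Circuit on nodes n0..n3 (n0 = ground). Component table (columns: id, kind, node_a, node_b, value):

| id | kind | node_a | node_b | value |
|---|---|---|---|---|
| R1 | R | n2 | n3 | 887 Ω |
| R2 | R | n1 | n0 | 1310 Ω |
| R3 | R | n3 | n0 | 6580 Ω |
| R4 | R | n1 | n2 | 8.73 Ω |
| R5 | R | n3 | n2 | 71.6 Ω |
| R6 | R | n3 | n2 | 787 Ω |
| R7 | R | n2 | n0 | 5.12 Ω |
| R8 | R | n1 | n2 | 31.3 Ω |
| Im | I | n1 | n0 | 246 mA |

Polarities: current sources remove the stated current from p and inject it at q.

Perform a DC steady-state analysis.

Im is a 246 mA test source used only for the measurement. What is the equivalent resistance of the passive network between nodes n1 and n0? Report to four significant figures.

R_eq = 11.83 Ω

Element admittances at DC:
  Y(R1) = 0.001127 S between n2,n3
  Y(R2) = 0.0007634 S between n1,n0
  Y(R3) = 0.0001520 S between n3,n0
  Y(R4) = 0.1145 S between n1,n2
  Y(R5) = 0.01397 S between n3,n2
  Y(R6) = 0.001271 S between n3,n2
  Y(R7) = 0.1953 S between n2,n0
  Y(R8) = 0.03195 S between n1,n2
  Im: injects 0.246 A into n0 (from n1)
Assemble and solve the 3×3 MNA system:
  V(n1)=-2.911  V(n2)=-1.247  V(n3)=-1.236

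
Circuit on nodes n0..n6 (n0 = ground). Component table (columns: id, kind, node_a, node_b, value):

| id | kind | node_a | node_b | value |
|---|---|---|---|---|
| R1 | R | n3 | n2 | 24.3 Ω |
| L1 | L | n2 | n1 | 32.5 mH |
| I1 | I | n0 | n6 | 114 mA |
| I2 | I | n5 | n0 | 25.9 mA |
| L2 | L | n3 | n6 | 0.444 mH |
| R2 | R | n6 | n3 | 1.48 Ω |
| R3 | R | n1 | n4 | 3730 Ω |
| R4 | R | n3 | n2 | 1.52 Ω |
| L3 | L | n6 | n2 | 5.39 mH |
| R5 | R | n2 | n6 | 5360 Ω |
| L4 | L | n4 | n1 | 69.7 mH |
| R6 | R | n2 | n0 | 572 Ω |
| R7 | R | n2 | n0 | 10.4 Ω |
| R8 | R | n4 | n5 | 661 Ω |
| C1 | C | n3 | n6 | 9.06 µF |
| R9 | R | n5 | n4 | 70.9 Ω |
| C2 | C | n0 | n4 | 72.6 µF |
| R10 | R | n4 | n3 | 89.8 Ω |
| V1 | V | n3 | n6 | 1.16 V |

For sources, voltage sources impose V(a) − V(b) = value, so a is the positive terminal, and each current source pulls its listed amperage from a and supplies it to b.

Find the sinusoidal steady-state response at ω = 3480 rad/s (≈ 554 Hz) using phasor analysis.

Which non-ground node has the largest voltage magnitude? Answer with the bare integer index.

5

Apply KCL at each of the 6 non-ground nodes and solve the resulting linear system.
Node n1: branches {L1, R3, L4} → V_1 = 0.6955+0.02813j
Node n2: branches {R1, L1, R4, L3, R5, R6, R7} → V_2 = 1.028+0.03971j
Node n3: branches {R1, L2, R2, R4, C1, R10, V1} → V_3 = 1.178-0.03592j
Node n4: branches {R3, L4, R8, R9, C2, R10} → V_4 = -0.01539+0.04952j
Node n5: branches {I2, R8, R9} → V_5 = -1.674+0.04952j
Node n6: branches {I1, L2, R2, L3, R5, C1, V1} → V_6 = 0.01778-0.03592j
Source currents: i(V1)=-0.9020+0.7680j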